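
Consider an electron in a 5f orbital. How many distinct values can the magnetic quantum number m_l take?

7

5f means n = 5, l = 3.
The number of m_l values is 2l + 1 = 2·3 + 1 = 7.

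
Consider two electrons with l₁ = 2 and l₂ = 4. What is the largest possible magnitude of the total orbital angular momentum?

|L_tot|_max = √42 ℏ ≈ 6.481ℏ

L runs from |2 − 4| = 2 to 2 + 4 = 6.
Allowed values: L = 2, 3, 4, 5, 6.
The largest magnitude corresponds to L = 6: |L_tot| = ℏ√(6·7) = √42 ℏ.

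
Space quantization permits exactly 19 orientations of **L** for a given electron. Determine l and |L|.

Since there are 2l+1 = 19 values of m_l, l = 9.
|L| = ℏ√(l(l+1)) = ℏ√(9·10) = 3√10 ℏ.

l = 9, |L| = 3√10 ℏ ≈ 9.487ℏ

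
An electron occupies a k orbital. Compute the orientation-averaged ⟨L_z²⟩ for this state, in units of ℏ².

The letter k corresponds to l = 7.
m_l ∈ {-7, -6, -5, -4, -3, -2, -1, 0, 1, 2, 3, 4, 5, 6, 7}.
⟨L_z²⟩ = ℏ²·(Σ m_l²)/(2l+1) = ℏ²·280/15 = 18.67ℏ².

⟨L_z²⟩ = 18.67 ℏ²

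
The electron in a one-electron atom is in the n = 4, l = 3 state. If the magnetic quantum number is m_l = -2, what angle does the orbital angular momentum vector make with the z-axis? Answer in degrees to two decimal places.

|L|² = l(l+1)ℏ² = 12ℏ², so |L| = 2√3 ℏ.
L_z = m_l ℏ = −2ℏ.
cos θ = L_z/|L| = -2/√12, so θ ≈ 125.26°.

θ ≈ 125.26°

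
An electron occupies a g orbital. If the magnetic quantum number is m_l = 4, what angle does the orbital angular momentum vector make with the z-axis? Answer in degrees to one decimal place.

For a g orbital, l = 4.
|L| = √(l(l+1)) ℏ = 2√5 ℏ.
L_z = m_l ℏ = 4ℏ.
cos θ = L_z/|L| = 4/√20, so θ ≈ 26.6°.

θ ≈ 26.6°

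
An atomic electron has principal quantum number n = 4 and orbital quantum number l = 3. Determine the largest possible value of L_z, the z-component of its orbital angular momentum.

L_z = m_l ℏ with m_l ∈ {−3, …, 3}; the maximum is m_l = 3.

L_z,max = 3ℏ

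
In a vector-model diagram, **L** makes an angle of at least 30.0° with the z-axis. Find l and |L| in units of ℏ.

l = 3, |L| = 2√3 ℏ ≈ 3.464ℏ

At minimum angle, m_l = l, so cos θ = l/√(l(l+1)); cos²θ = l/(l+1) = 0.7500.
Solving: l = 3.
Then |L| = ℏ√(3·4) = 2√3 ℏ.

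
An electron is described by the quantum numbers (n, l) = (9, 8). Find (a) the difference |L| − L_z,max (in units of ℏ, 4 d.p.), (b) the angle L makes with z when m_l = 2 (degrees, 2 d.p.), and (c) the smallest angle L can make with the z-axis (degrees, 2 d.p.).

|L|−L_z,max ≈ 0.4853ℏ; θ(m_l=2) ≈ 76.37°; θ_min ≈ 19.47°

|L| − L_z,max = (6√2 − 8)ℏ ≈ 0.4853ℏ.
For m_l = 2: cos θ = 2/√72, θ ≈ 76.37°.
cos θ_min = 8/√72, so θ_min ≈ 19.47°.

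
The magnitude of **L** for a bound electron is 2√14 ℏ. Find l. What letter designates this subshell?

(|L|/ℏ)² = l(l+1) = 56.
The positive root is l = 7.

l = 7 (k orbital)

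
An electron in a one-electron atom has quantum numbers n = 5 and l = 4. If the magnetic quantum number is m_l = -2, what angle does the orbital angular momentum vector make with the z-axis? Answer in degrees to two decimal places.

θ ≈ 116.57°

|L| = √(l(l+1)) ℏ = 2√5 ℏ.
L_z = m_l ℏ = −2ℏ.
cos θ = L_z/|L| = -2/√20, so θ ≈ 116.57°.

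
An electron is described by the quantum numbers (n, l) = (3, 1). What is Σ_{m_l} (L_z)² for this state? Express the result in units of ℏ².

m_l ∈ {-1, 0, 1}.
Summing m² from −1 to 1: Σ m_l² = 2.

Σ(L_z)² = 2 ℏ²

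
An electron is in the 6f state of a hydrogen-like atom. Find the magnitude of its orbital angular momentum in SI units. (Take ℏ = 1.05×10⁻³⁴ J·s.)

The 6f subshell has l = 3.
|L| = ℏ√(l(l+1)) = ℏ√(3·4) = 2√3 ℏ
Numerically, |L| = 3.464 × (1.05×10⁻³⁴ J·s) = 3.64×10⁻³⁴ J·s.

|L| = 3.64×10⁻³⁴ J·s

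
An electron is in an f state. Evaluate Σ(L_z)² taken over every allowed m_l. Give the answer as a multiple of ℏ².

An f state has l = 3.
The allowed m_l values are -3, -2, -1, 0, 1, 2, 3.
Summing m² from −3 to 3: Σ m_l² = 28.

Σ(L_z)² = 28 ℏ²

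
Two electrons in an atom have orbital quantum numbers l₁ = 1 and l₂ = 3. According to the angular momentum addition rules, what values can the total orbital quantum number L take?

The total orbital quantum number L ranges from |l₁ − l₂| to l₁ + l₂ in integer steps.
Allowed values: L = 2, 3, 4.

L = 2, 3, 4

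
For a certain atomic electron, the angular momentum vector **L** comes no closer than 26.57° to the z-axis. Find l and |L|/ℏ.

l = 4, |L| = 2√5 ℏ ≈ 4.472ℏ

At minimum angle, m_l = l, so cos θ = l/√(l(l+1)); cos²θ = l/(l+1) = 0.7999.
l = cos²θ/sin²θ ≈ 4.
Then |L| = ℏ√(4·5) = 2√5 ℏ.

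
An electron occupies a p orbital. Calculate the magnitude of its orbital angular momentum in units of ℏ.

|L| = √2 ℏ ≈ 1.414ℏ

A p state has l = 1.
|L| = ℏ√(l(l+1)) = ℏ√(1·2) = √2 ℏ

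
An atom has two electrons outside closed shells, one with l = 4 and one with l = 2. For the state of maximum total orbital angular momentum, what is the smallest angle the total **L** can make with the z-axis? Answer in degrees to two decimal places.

Angular momentum addition gives L = |l₁ − l₂|, …, l₁ + l₂.
L ∈ {2, 3, 4, 5, 6}.
The maximum is L = 6, with |L_tot| = ℏ√(6·7) = √42 ℏ.
The minimum angle with z is arccos(6/√42) ≈ 22.21°.

θ_min ≈ 22.21°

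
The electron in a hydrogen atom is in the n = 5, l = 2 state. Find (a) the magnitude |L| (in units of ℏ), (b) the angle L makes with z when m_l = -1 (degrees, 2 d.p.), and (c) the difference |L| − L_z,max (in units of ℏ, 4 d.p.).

|L| = ℏ√(2·3) = √6 ℏ ≈ 2.449ℏ.
For m_l = -1: cos θ = -1/√6, θ ≈ 114.09°.
|L| − L_z,max = (√6 − 2)ℏ ≈ 0.4495ℏ.

|L| = √6 ℏ ≈ 2.449ℏ; θ(m_l=-1) ≈ 114.09°; |L|−L_z,max ≈ 0.4495ℏ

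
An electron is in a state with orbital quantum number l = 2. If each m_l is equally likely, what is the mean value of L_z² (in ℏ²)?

m_l ∈ {-2, -1, 0, 1, 2}.
⟨L_z²⟩ = ℏ²·(Σ m_l²)/(2l+1) = ℏ²·10/5 = 2ℏ².

⟨L_z²⟩ = 2 ℏ²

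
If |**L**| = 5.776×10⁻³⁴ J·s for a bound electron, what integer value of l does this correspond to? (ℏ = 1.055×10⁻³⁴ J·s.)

Dividing by ℏ: |L|/ℏ ≈ 5.475.
(|L|/ℏ)² = l(l+1) ≈ 29.97 ⇒ l = 5.

l = 5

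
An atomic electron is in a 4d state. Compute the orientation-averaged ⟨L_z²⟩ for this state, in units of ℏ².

4d means n = 4, l = 2.
The allowed m_l values are -2, -1, 0, 1, 2.
⟨L_z²⟩ = ℏ²·l(l+1)/3 = 2ℏ².

⟨L_z²⟩ = 2 ℏ²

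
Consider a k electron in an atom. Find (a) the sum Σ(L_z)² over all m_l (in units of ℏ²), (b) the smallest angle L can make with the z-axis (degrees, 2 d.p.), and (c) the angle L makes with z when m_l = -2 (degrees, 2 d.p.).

The letter k corresponds to l = 7.
Σ m_l² = 280, so Σ(L_z)² = 280 ℏ².
cos θ_min = 7/√56, so θ_min ≈ 20.70°.
For m_l = -2: cos θ = -2/√56, θ ≈ 105.50°.

Σ(L_z)² = 280 ℏ²; θ_min ≈ 20.70°; θ(m_l=-2) ≈ 105.50°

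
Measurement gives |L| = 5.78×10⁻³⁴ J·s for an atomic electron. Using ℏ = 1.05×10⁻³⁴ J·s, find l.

|L|/ℏ = (5.78×10⁻³⁴)/(1.05×10⁻³⁴) ≈ 5.505.
l(l+1) ≈ 5.505² ≈ 30.30, so l = 5.

l = 5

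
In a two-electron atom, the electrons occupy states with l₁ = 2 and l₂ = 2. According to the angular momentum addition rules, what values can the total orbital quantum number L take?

By the triangle rule, |l₁ − l₂| ≤ L ≤ l₁ + l₂.
So L can be 0, 1, 2, 3, 4.

L = 0, 1, 2, 3, 4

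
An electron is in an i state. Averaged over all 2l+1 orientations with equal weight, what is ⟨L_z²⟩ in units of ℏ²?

For an i orbital, l = 6.
m_l ∈ {-6, -5, -4, -3, -2, -1, 0, 1, 2, 3, 4, 5, 6}.
⟨L_z²⟩ = ℏ²·l(l+1)/3 = 14ℏ².

⟨L_z²⟩ = 14 ℏ²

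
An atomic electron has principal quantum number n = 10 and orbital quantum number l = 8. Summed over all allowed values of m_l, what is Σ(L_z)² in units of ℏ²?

m_l ∈ {-8, -7, -6, -5, -4, -3, -2, -1, 0, 1, 2, 3, 4, 5, 6, 7, 8}.
Σ m_l² = 2·(1 + 4 + 9 + 16 + 25 + 36 + 49 + 64) = 408.

Σ(L_z)² = 408 ℏ²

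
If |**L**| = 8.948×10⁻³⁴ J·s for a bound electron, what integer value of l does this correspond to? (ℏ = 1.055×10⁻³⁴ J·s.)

l = 8

Dividing by ℏ: |L|/ℏ ≈ 8.482.
(|L|/ℏ)² = l(l+1) ≈ 71.94 ⇒ l = 8.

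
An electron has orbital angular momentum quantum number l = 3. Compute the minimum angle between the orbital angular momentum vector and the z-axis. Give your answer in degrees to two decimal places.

|L| = √(l(l+1)) ℏ = 2√3 ℏ.
The smallest angle corresponds to the largest L_z, i.e. m_l = l = 3, giving L_z = 3ℏ.
cos θ_min = 3/√12, so θ_min ≈ 30.00°.

θ_min ≈ 30.00°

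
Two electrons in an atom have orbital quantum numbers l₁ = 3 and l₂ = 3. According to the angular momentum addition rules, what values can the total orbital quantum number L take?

L = 0, 1, 2, 3, 4, 5, 6

By the triangle rule, |l₁ − l₂| ≤ L ≤ l₁ + l₂.
So L can be 0, 1, 2, 3, 4, 5, 6.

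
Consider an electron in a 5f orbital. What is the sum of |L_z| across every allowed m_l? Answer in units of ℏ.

Σ|L_z| = 12 ℏ

5f means n = 5, l = 3.
m_l ∈ {-3, -2, -1, 0, 1, 2, 3}.
Σ|m_l| = l(l+1) = 12.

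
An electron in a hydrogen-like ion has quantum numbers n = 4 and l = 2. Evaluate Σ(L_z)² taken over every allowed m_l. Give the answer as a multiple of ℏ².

m_l runs from −2 to 2, i.e. {-2, -1, 0, 1, 2}.
Σ m_l² = l(l+1)(2l+1)/3 = 2·3·5/3 = 10.

Σ(L_z)² = 10 ℏ²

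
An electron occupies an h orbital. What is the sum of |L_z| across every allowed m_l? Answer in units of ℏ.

For an h orbital, l = 5.
m_l runs from −5 to 5, i.e. {-5, -4, -3, -2, -1, 0, 1, 2, 3, 4, 5}.
Σ|m_l| = 2(1+2+…+5) = 30.

Σ|L_z| = 30 ℏ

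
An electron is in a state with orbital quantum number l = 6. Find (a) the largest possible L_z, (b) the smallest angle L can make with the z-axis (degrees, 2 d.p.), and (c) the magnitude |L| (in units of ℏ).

L_z,max = 6ℏ; θ_min ≈ 22.21°; |L| = √42 ℏ ≈ 6.481ℏ

L_z,max = lℏ = 6ℏ.
cos θ_min = 6/√42, so θ_min ≈ 22.21°.
|L| = ℏ√(6·7) = √42 ℏ ≈ 6.481ℏ.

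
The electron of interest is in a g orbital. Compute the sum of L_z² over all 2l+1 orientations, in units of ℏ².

The letter g corresponds to l = 4.
The allowed m_l values are -4, -3, -2, -1, 0, 1, 2, 3, 4.
Summing m² from −4 to 4: Σ m_l² = 60.

Σ(L_z)² = 60 ℏ²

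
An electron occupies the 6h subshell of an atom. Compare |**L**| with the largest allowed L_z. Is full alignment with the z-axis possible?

No: L_z,max = 5ℏ < |L| = √30 ℏ ≈ 5.477ℏ

For 6h, l = 5.
|L| = √30 ℏ ≈ 5.4772ℏ, while L_z,max = lℏ = 5ℏ.
Since |L| > L_z,max, the vector can never point exactly along z; the closest it comes is θ_min = arccos(5/√30) ≈ 24.1°.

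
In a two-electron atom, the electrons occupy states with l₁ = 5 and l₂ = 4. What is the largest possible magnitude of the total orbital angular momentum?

|L_tot|_max = 3√10 ℏ ≈ 9.487ℏ

Angular momentum addition gives L = |l₁ − l₂|, …, l₁ + l₂.
So L can be 1, 2, 3, 4, 5, 6, 7, 8, 9.
The largest magnitude corresponds to L = 9: |L_tot| = ℏ√(9·10) = 3√10 ℏ.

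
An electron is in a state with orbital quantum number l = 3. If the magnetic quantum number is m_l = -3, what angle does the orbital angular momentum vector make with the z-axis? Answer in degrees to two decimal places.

θ ≈ 150.00°

|L|² = l(l+1)ℏ² = 12ℏ², so |L| = 2√3 ℏ.
L_z = m_l ℏ = −3ℏ.
cos θ = L_z/|L| = -3/√12, so θ ≈ 150.00°.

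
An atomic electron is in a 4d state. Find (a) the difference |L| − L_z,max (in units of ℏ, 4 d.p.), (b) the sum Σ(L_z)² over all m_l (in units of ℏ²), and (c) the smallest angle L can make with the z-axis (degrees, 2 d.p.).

For 4d, l = 2.
|L| − L_z,max = (√6 − 2)ℏ ≈ 0.4495ℏ.
Σ m_l² = 10, so Σ(L_z)² = 10 ℏ².
cos θ_min = 2/√6, so θ_min ≈ 35.26°.

|L|−L_z,max ≈ 0.4495ℏ; Σ(L_z)² = 10 ℏ²; θ_min ≈ 35.26°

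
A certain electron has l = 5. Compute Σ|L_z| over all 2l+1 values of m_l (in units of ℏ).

Σ|L_z| = 30 ℏ

The allowed m_l values are -5, -4, -3, -2, -1, 0, 1, 2, 3, 4, 5.
Σ|m_l| = l(l+1) = 30.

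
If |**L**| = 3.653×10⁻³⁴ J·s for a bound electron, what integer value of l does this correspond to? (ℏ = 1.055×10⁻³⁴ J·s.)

l = 3

|L|/ℏ = (3.653×10⁻³⁴)/(1.055×10⁻³⁴) ≈ 3.463.
Set l(l+1) = 11.99; the integer solution is l = 3.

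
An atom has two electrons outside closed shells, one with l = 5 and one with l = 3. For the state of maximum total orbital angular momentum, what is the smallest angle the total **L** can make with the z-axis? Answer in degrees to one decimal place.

θ_min ≈ 19.5°

The total orbital quantum number L ranges from |l₁ − l₂| to l₁ + l₂ in integer steps.
L ∈ {2, 3, 4, 5, 6, 7, 8}.
The maximum is L = 8, with |L_tot| = ℏ√(8·9) = 6√2 ℏ.
The minimum angle with z is arccos(8/√72) ≈ 19.5°.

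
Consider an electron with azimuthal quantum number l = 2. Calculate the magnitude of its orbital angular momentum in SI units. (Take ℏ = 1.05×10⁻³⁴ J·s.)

|L| = 2.57×10⁻³⁴ J·s

|L| = ℏ√(l(l+1)) = ℏ√(2·3) = √6 ℏ
Numerically, |L| = 2.449 × (1.05×10⁻³⁴ J·s) = 2.57×10⁻³⁴ J·s.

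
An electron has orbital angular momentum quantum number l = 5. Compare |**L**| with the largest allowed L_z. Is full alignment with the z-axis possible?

No: L_z,max = 5ℏ < |L| = √30 ℏ ≈ 5.477ℏ

|L| = √30 ℏ ≈ 5.4772ℏ, while L_z,max = lℏ = 5ℏ.
Since |L| > L_z,max, the vector can never point exactly along z; the closest it comes is θ_min = arccos(5/√30) ≈ 24.1°.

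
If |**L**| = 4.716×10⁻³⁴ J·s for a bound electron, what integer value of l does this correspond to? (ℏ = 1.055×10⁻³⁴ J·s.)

|L|/ℏ = (4.716×10⁻³⁴)/(1.055×10⁻³⁴) ≈ 4.470.
(|L|/ℏ)² = l(l+1) ≈ 19.98 ⇒ l = 4.

l = 4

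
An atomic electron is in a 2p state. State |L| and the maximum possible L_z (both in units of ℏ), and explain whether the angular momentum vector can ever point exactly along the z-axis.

2p means n = 2, l = 1.
|L| = √2 ℏ ≈ 1.4142ℏ, while L_z,max = lℏ = 1ℏ.
Since |L| > L_z,max, the vector can never point exactly along z; the closest it comes is θ_min = arccos(1/√2) ≈ 45.0°.

No: L_z,max = 1ℏ < |L| = √2 ℏ ≈ 1.414ℏ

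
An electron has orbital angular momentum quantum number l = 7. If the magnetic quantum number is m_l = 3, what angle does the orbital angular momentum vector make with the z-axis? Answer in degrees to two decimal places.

|L|² = l(l+1)ℏ² = 56ℏ², so |L| = 2√14 ℏ.
L_z = m_l ℏ = 3ℏ.
cos θ = L_z/|L| = 3/√56, so θ ≈ 66.37°.

θ ≈ 66.37°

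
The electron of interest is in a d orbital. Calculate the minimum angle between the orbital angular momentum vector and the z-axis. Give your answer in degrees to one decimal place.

θ_min ≈ 35.3°

A d state has l = 2.
|L| = √(l(l+1)) ℏ = √6 ℏ.
The smallest angle corresponds to the largest L_z, i.e. m_l = l = 2, giving L_z = 2ℏ.
cos θ_min = 2/√6, so θ_min ≈ 35.3°.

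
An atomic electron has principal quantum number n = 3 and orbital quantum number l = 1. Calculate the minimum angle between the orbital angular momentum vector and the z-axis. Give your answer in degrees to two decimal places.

|L| = √(l(l+1)) ℏ = √2 ℏ.
The smallest angle corresponds to the largest L_z, i.e. m_l = l = 1, giving L_z = 1ℏ.
cos θ_min = 1/√2, so θ_min ≈ 45.00°.

θ_min ≈ 45.00°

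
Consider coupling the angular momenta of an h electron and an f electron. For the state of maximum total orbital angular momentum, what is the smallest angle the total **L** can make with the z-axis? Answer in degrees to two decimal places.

L runs from |5 − 3| = 2 to 5 + 3 = 8.
L ∈ {2, 3, 4, 5, 6, 7, 8}.
The maximum is L = 8, with |L_tot| = ℏ√(8·9) = 6√2 ℏ.
The minimum angle with z is arccos(8/√72) ≈ 19.47°.

θ_min ≈ 19.47°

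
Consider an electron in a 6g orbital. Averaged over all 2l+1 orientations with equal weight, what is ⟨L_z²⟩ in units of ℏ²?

For 6g, l = 4.
m_l runs from −4 to 4, i.e. {-4, -3, -2, -1, 0, 1, 2, 3, 4}.
⟨L_z²⟩ = ℏ²·l(l+1)/3 = 6.667ℏ².

⟨L_z²⟩ = 6.667 ℏ²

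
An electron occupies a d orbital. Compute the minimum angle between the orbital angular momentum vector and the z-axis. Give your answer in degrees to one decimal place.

A d state has l = 2.
|L|² = l(l+1)ℏ² = 6ℏ², so |L| = √6 ℏ.
The smallest angle corresponds to the largest L_z, i.e. m_l = l = 2, giving L_z = 2ℏ.
cos θ_min = 2/√6, so θ_min ≈ 35.3°.

θ_min ≈ 35.3°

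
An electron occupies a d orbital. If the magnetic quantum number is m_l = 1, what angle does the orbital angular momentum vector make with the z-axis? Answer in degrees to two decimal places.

θ ≈ 65.91°

For a d orbital, l = 2.
|L|² = l(l+1)ℏ² = 6ℏ², so |L| = √6 ℏ.
L_z = m_l ℏ = 1ℏ.
cos θ = L_z/|L| = 1/√6, so θ ≈ 65.91°.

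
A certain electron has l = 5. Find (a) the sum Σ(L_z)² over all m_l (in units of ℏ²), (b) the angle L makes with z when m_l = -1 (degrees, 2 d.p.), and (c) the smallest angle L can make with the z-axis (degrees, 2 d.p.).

Σ(L_z)² = 110 ℏ²; θ(m_l=-1) ≈ 100.52°; θ_min ≈ 24.09°

Σ m_l² = 110, so Σ(L_z)² = 110 ℏ².
For m_l = -1: cos θ = -1/√30, θ ≈ 100.52°.
cos θ_min = 5/√30, so θ_min ≈ 24.09°.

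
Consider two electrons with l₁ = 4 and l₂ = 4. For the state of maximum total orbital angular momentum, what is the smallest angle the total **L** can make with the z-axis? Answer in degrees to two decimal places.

Angular momentum addition gives L = |l₁ − l₂|, …, l₁ + l₂.
So L can be 0, 1, 2, 3, 4, 5, 6, 7, 8.
The maximum is L = 8, with |L_tot| = ℏ√(8·9) = 6√2 ℏ.
The minimum angle with z is arccos(8/√72) ≈ 19.47°.

θ_min ≈ 19.47°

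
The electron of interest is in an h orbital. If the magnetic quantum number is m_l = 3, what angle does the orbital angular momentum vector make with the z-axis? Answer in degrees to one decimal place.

θ ≈ 56.8°

The letter h corresponds to l = 5.
|L| = ℏ√(l(l+1)) = √30 ℏ.
L_z = m_l ℏ = 3ℏ.
cos θ = L_z/|L| = 3/√30, so θ ≈ 56.8°.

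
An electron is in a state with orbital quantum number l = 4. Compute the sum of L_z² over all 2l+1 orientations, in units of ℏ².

m_l runs from −4 to 4, i.e. {-4, -3, -2, -1, 0, 1, 2, 3, 4}.
Summing m² from −4 to 4: Σ m_l² = 60.

Σ(L_z)² = 60 ℏ²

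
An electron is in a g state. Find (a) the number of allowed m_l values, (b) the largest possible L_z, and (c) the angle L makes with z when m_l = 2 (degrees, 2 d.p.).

9 values; L_z,max = 4ℏ; θ(m_l=2) ≈ 63.43°

A g state has l = 4.
There are 2l+1 = 9 values of m_l.
L_z,max = lℏ = 4ℏ.
For m_l = 2: cos θ = 2/√20, θ ≈ 63.43°.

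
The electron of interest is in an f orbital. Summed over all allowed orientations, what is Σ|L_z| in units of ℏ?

For an f orbital, l = 3.
The allowed m_l values are -3, -2, -1, 0, 1, 2, 3.
Σ|m_l| = 2(1+2+…+3) = 12.

Σ|L_z| = 12 ℏ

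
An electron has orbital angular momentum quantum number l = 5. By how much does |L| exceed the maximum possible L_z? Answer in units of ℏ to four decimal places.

|L| − L_z,max ≈ 0.4772ℏ

|L| = √30 ℏ ≈ 5.4772ℏ, while L_z,max = lℏ = 5ℏ.
The difference is (√30 − 5)ℏ ≈ 0.4772ℏ.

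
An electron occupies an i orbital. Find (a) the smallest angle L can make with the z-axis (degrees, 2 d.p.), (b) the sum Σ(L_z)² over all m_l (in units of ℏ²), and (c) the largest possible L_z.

An i state has l = 6.
cos θ_min = 6/√42, so θ_min ≈ 22.21°.
Σ m_l² = 182, so Σ(L_z)² = 182 ℏ².
L_z,max = lℏ = 6ℏ.

θ_min ≈ 22.21°; Σ(L_z)² = 182 ℏ²; L_z,max = 6ℏ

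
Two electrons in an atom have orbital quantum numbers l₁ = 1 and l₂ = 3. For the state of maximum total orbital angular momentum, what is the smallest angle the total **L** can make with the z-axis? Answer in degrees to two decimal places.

L runs from |1 − 3| = 2 to 1 + 3 = 4.
L ∈ {2, 3, 4}.
The maximum is L = 4, with |L_tot| = ℏ√(4·5) = 2√5 ℏ.
The minimum angle with z is arccos(4/√20) ≈ 26.57°.

θ_min ≈ 26.57°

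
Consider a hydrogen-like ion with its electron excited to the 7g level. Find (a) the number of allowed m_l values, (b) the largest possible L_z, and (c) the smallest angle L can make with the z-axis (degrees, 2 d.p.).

9 values; L_z,max = 4ℏ; θ_min ≈ 26.57°

The 7g level has l = 4.
There are 2l+1 = 9 values of m_l.
L_z,max = lℏ = 4ℏ.
cos θ_min = 4/√20, so θ_min ≈ 26.57°.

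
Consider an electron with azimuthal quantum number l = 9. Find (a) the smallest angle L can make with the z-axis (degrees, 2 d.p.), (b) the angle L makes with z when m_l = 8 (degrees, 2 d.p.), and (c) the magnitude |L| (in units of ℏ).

θ_min ≈ 18.43°; θ(m_l=8) ≈ 32.51°; |L| = 3√10 ℏ ≈ 9.487ℏ

cos θ_min = 9/√90, so θ_min ≈ 18.43°.
For m_l = 8: cos θ = 8/√90, θ ≈ 32.51°.
|L| = ℏ√(9·10) = 3√10 ℏ ≈ 9.487ℏ.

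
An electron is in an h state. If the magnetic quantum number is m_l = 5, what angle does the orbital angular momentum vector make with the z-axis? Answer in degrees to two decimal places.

For an h orbital, l = 5.
|L| = ℏ√(l(l+1)) = √30 ℏ.
L_z = m_l ℏ = 5ℏ.
cos θ = L_z/|L| = 5/√30, so θ ≈ 24.09°.

θ ≈ 24.09°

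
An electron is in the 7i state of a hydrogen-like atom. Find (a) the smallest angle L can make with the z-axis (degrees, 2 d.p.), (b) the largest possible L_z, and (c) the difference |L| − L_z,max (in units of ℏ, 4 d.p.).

θ_min ≈ 22.21°; L_z,max = 6ℏ; |L|−L_z,max ≈ 0.4807ℏ

7i means n = 7, l = 6.
cos θ_min = 6/√42, so θ_min ≈ 22.21°.
L_z,max = lℏ = 6ℏ.
|L| − L_z,max = (√42 − 6)ℏ ≈ 0.4807ℏ.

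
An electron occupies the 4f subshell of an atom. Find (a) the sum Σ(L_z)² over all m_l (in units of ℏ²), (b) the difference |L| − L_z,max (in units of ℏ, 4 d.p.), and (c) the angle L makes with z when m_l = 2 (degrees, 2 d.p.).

Σ(L_z)² = 28 ℏ²; |L|−L_z,max ≈ 0.4641ℏ; θ(m_l=2) ≈ 54.74°

For 4f, l = 3.
Σ m_l² = 28, so Σ(L_z)² = 28 ℏ².
|L| − L_z,max = (2√3 − 3)ℏ ≈ 0.4641ℏ.
For m_l = 2: cos θ = 2/√12, θ ≈ 54.74°.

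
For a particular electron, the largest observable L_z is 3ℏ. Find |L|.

|L| = 2√3 ℏ ≈ 3.464ℏ

Since max m_l = l, l = 3.
|L| = √(l(l+1)) ℏ = 2√3 ℏ.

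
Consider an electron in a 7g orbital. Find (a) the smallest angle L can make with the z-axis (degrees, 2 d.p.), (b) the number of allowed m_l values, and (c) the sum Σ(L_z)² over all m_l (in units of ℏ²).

For 7g, l = 4.
cos θ_min = 4/√20, so θ_min ≈ 26.57°.
There are 2l+1 = 9 values of m_l.
Σ m_l² = 60, so Σ(L_z)² = 60 ℏ².

θ_min ≈ 26.57°; 9 values; Σ(L_z)² = 60 ℏ²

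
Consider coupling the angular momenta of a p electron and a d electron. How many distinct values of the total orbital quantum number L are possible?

3

L runs from |1 − 2| = 1 to 1 + 2 = 3.
So L can be 1, 2, 3.
That is 3 values.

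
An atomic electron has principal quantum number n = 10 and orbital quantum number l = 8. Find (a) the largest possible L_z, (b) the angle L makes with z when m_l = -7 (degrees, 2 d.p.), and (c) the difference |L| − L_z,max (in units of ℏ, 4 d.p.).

L_z,max = 8ℏ; θ(m_l=-7) ≈ 145.58°; |L|−L_z,max ≈ 0.4853ℏ

L_z,max = lℏ = 8ℏ.
For m_l = -7: cos θ = -7/√72, θ ≈ 145.58°.
|L| − L_z,max = (6√2 − 8)ℏ ≈ 0.4853ℏ.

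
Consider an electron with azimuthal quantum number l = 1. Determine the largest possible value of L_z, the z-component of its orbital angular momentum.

L_z,max = 1ℏ

L_z = m_l ℏ with m_l ∈ {−1, …, 1}; the maximum is m_l = 1.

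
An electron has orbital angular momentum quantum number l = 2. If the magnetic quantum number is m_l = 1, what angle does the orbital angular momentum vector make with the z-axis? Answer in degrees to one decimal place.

|L| = ℏ√(l(l+1)) = √6 ℏ.
L_z = m_l ℏ = 1ℏ.
cos θ = L_z/|L| = 1/√6, so θ ≈ 65.9°.

θ ≈ 65.9°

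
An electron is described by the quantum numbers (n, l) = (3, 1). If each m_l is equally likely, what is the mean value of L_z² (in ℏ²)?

⟨L_z²⟩ = 0.6667 ℏ²

m_l runs from −1 to 1, i.e. {-1, 0, 1}.
Average of L_z² over 3 states: 2/3 ℏ² = 0.6667 ℏ².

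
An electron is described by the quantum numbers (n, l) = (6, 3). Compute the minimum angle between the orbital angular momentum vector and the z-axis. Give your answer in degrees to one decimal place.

θ_min ≈ 30.0°

|L| = ℏ√(l(l+1)) = 2√3 ℏ.
The smallest angle corresponds to the largest L_z, i.e. m_l = l = 3, giving L_z = 3ℏ.
cos θ_min = 3/√12, so θ_min ≈ 30.0°.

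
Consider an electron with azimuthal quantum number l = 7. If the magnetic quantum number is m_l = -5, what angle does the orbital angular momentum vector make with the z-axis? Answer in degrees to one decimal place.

θ ≈ 131.9°

|L| = ℏ√(l(l+1)) = 2√14 ℏ.
L_z = m_l ℏ = −5ℏ.
cos θ = L_z/|L| = -5/√56, so θ ≈ 131.9°.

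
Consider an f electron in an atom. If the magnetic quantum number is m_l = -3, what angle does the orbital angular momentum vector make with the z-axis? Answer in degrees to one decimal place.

θ ≈ 150.0°

The letter f corresponds to l = 3.
|L| = ℏ√(l(l+1)) = 2√3 ℏ.
L_z = m_l ℏ = −3ℏ.
cos θ = L_z/|L| = -3/√12, so θ ≈ 150.0°.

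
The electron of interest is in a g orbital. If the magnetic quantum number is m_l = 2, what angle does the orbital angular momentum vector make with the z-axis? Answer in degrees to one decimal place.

For a g orbital, l = 4.
|L|² = l(l+1)ℏ² = 20ℏ², so |L| = 2√5 ℏ.
L_z = m_l ℏ = 2ℏ.
cos θ = L_z/|L| = 2/√20, so θ ≈ 63.4°.

θ ≈ 63.4°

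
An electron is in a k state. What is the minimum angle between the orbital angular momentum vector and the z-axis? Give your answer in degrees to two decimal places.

θ_min ≈ 20.70°

K corresponds to l = 7.
|L| = ℏ√(l(l+1)) = 2√14 ℏ.
The smallest angle corresponds to the largest L_z, i.e. m_l = l = 7, giving L_z = 7ℏ.
cos θ_min = 7/√56, so θ_min ≈ 20.70°.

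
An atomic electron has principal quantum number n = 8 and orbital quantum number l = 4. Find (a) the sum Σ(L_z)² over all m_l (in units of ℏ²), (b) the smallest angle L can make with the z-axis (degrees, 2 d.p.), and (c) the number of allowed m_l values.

Σ m_l² = 60, so Σ(L_z)² = 60 ℏ².
cos θ_min = 4/√20, so θ_min ≈ 26.57°.
There are 2l+1 = 9 values of m_l.

Σ(L_z)² = 60 ℏ²; θ_min ≈ 26.57°; 9 values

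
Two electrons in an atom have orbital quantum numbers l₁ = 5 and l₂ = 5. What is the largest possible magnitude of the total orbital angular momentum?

Angular momentum addition gives L = |l₁ − l₂|, …, l₁ + l₂.
So L can be 0, 1, 2, 3, 4, 5, 6, 7, 8, 9, 10.
The largest magnitude corresponds to L = 10: |L_tot| = ℏ√(10·11) = √110 ℏ.

|L_tot|_max = √110 ℏ ≈ 10.488ℏ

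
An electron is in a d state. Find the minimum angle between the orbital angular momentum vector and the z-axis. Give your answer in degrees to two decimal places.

A d state has l = 2.
|L| = ℏ√(l(l+1)) = √6 ℏ.
The smallest angle corresponds to the largest L_z, i.e. m_l = l = 2, giving L_z = 2ℏ.
cos θ_min = 2/√6, so θ_min ≈ 35.26°.

θ_min ≈ 35.26°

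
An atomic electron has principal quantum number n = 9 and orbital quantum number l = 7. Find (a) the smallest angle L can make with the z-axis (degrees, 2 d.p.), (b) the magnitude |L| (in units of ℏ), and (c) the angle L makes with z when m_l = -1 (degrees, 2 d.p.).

θ_min ≈ 20.70°; |L| = 2√14 ℏ ≈ 7.483ℏ; θ(m_l=-1) ≈ 97.68°

cos θ_min = 7/√56, so θ_min ≈ 20.70°.
|L| = ℏ√(7·8) = 2√14 ℏ ≈ 7.483ℏ.
For m_l = -1: cos θ = -1/√56, θ ≈ 97.68°.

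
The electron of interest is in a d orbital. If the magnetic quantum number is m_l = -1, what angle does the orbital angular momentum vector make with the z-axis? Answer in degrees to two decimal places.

θ ≈ 114.09°

For a d orbital, l = 2.
|L| = ℏ√(l(l+1)) = √6 ℏ.
L_z = m_l ℏ = −1ℏ.
cos θ = L_z/|L| = -1/√6, so θ ≈ 114.09°.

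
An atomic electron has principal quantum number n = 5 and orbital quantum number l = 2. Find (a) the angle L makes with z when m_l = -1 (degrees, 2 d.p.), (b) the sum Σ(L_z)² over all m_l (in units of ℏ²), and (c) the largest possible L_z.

θ(m_l=-1) ≈ 114.09°; Σ(L_z)² = 10 ℏ²; L_z,max = 2ℏ

For m_l = -1: cos θ = -1/√6, θ ≈ 114.09°.
Σ m_l² = 10, so Σ(L_z)² = 10 ℏ².
L_z,max = lℏ = 2ℏ.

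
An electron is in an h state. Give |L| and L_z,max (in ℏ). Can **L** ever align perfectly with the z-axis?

An h state has l = 5.
|L| = √30 ℏ ≈ 5.4772ℏ, while L_z,max = lℏ = 5ℏ.
Since |L| > L_z,max, the vector can never point exactly along z; the closest it comes is θ_min = arccos(5/√30) ≈ 24.1°.

No: L_z,max = 5ℏ < |L| = √30 ℏ ≈ 5.477ℏ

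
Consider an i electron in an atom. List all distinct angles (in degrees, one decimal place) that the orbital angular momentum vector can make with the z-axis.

θ ∈ {22.2°, 39.5°, 51.9°, 62.4°, 72.0°, 81.1°, 90.0°, 98.9°, 108.0°, 117.6°, 128.1°, 140.5°, 157.8°}

For an i orbital, l = 6.
|L| = ℏ√(l(l+1)) = √42 ℏ.
cos θ = m_l/√42 for each m_l ∈ {-6, -5, -4, -3, -2, -1, 0, 1, 2, 3, 4, 5, 6}.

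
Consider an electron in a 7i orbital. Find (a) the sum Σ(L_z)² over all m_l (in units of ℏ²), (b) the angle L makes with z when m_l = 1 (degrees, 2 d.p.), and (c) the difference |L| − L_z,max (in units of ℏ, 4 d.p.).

Σ(L_z)² = 182 ℏ²; θ(m_l=1) ≈ 81.12°; |L|−L_z,max ≈ 0.4807ℏ

The 7i subshell has l = 6.
Σ m_l² = 182, so Σ(L_z)² = 182 ℏ².
For m_l = 1: cos θ = 1/√42, θ ≈ 81.12°.
|L| − L_z,max = (√42 − 6)ℏ ≈ 0.4807ℏ.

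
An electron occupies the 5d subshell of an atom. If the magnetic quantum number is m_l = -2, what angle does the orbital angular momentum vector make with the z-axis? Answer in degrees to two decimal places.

For 5d, l = 2.
|L| = √(l(l+1)) ℏ = √6 ℏ.
L_z = m_l ℏ = −2ℏ.
cos θ = L_z/|L| = -2/√6, so θ ≈ 144.74°.

θ ≈ 144.74°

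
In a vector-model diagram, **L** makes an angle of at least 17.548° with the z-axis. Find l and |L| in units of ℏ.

l = 10, |L| = √110 ℏ ≈ 10.488ℏ

cos θ_min = l/√(l(l+1)) = √(l/(l+1)), so l/(l+1) = cos²(17.548°) = 0.9091.
Solving: l = 10.
Then |L| = ℏ√(10·11) = √110 ℏ.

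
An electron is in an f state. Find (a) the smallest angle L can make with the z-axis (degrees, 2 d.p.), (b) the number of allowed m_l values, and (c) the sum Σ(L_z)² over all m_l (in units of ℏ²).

The letter f corresponds to l = 3.
cos θ_min = 3/√12, so θ_min ≈ 30.00°.
There are 2l+1 = 7 values of m_l.
Σ m_l² = 28, so Σ(L_z)² = 28 ℏ².

θ_min ≈ 30.00°; 7 values; Σ(L_z)² = 28 ℏ²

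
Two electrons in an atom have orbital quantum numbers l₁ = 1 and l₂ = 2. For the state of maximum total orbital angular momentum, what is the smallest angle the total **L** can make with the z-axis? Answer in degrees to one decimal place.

L runs from |1 − 2| = 1 to 1 + 2 = 3.
So L can be 1, 2, 3.
The maximum is L = 3, with |L_tot| = ℏ√(3·4) = 2√3 ℏ.
The minimum angle with z is arccos(3/√12) ≈ 30.0°.

θ_min ≈ 30.0°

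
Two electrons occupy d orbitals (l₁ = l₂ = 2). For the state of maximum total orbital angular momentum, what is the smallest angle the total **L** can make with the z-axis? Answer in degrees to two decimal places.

The total orbital quantum number L ranges from |l₁ − l₂| to l₁ + l₂ in integer steps.
L ∈ {0, 1, 2, 3, 4}.
The maximum is L = 4, with |L_tot| = ℏ√(4·5) = 2√5 ℏ.
The minimum angle with z is arccos(4/√20) ≈ 26.57°.

θ_min ≈ 26.57°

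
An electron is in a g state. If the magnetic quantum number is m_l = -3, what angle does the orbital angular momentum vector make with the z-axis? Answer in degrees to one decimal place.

θ ≈ 132.1°

The letter g corresponds to l = 4.
|L| = √(l(l+1)) ℏ = 2√5 ℏ.
L_z = m_l ℏ = −3ℏ.
cos θ = L_z/|L| = -3/√20, so θ ≈ 132.1°.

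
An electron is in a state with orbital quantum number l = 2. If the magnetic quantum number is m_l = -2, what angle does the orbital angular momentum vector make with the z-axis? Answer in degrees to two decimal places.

|L| = √(l(l+1)) ℏ = √6 ℏ.
L_z = m_l ℏ = −2ℏ.
cos θ = L_z/|L| = -2/√6, so θ ≈ 144.74°.

θ ≈ 144.74°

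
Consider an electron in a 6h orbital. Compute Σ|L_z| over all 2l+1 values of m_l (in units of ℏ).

For 6h, l = 5.
The allowed m_l values are -5, -4, -3, -2, -1, 0, 1, 2, 3, 4, 5.
Σ|m_l| = l(l+1) = 30.

Σ|L_z| = 30 ℏ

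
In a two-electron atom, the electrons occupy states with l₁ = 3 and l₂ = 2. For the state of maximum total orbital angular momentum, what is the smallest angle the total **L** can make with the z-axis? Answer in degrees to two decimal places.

θ_min ≈ 24.09°

L runs from |3 − 2| = 1 to 3 + 2 = 5.
L ∈ {1, 2, 3, 4, 5}.
The maximum is L = 5, with |L_tot| = ℏ√(5·6) = √30 ℏ.
The minimum angle with z is arccos(5/√30) ≈ 24.09°.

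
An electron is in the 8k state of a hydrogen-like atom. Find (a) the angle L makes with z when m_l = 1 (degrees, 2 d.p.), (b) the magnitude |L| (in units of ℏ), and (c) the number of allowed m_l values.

θ(m_l=1) ≈ 82.32°; |L| = 2√14 ℏ ≈ 7.483ℏ; 15 values

8k means n = 8, l = 7.
For m_l = 1: cos θ = 1/√56, θ ≈ 82.32°.
|L| = ℏ√(7·8) = 2√14 ℏ ≈ 7.483ℏ.
There are 2l+1 = 15 values of m_l.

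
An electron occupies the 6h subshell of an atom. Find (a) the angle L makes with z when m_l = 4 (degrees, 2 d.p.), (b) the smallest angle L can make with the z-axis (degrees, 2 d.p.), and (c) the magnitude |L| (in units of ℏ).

The 6h subshell has l = 5.
For m_l = 4: cos θ = 4/√30, θ ≈ 43.09°.
cos θ_min = 5/√30, so θ_min ≈ 24.09°.
|L| = ℏ√(5·6) = √30 ℏ ≈ 5.477ℏ.

θ(m_l=4) ≈ 43.09°; θ_min ≈ 24.09°; |L| = √30 ℏ ≈ 5.477ℏ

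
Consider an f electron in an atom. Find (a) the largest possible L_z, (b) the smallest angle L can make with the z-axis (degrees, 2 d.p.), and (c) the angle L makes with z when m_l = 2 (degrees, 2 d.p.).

An f state has l = 3.
L_z,max = lℏ = 3ℏ.
cos θ_min = 3/√12, so θ_min ≈ 30.00°.
For m_l = 2: cos θ = 2/√12, θ ≈ 54.74°.

L_z,max = 3ℏ; θ_min ≈ 30.00°; θ(m_l=2) ≈ 54.74°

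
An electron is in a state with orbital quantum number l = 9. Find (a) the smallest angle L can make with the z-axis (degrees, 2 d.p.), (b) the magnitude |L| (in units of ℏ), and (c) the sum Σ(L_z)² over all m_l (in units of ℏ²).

cos θ_min = 9/√90, so θ_min ≈ 18.43°.
|L| = ℏ√(9·10) = 3√10 ℏ ≈ 9.487ℏ.
Σ m_l² = 570, so Σ(L_z)² = 570 ℏ².

θ_min ≈ 18.43°; |L| = 3√10 ℏ ≈ 9.487ℏ; Σ(L_z)² = 570 ℏ²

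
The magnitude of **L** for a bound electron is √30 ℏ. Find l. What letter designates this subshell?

l = 5 (h orbital)

(|L|/ℏ)² = l(l+1) = 30.
l² + l − 30 = 0 ⇒ l = 5.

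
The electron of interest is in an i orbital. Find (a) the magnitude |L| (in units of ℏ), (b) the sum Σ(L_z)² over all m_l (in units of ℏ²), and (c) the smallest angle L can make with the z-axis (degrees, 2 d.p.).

For an i orbital, l = 6.
|L| = ℏ√(6·7) = √42 ℏ ≈ 6.481ℏ.
Σ m_l² = 182, so Σ(L_z)² = 182 ℏ².
cos θ_min = 6/√42, so θ_min ≈ 22.21°.

|L| = √42 ℏ ≈ 6.481ℏ; Σ(L_z)² = 182 ℏ²; θ_min ≈ 22.21°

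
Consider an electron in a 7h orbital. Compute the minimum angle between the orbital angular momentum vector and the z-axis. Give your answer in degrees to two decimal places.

θ_min ≈ 24.09°

7h means n = 7, l = 5.
|L|² = l(l+1)ℏ² = 30ℏ², so |L| = √30 ℏ.
The smallest angle corresponds to the largest L_z, i.e. m_l = l = 5, giving L_z = 5ℏ.
cos θ_min = 5/√30, so θ_min ≈ 24.09°.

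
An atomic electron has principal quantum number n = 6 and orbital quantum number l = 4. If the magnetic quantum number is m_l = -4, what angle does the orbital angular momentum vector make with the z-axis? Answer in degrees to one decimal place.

θ ≈ 153.4°

|L|² = l(l+1)ℏ² = 20ℏ², so |L| = 2√5 ℏ.
L_z = m_l ℏ = −4ℏ.
cos θ = L_z/|L| = -4/√20, so θ ≈ 153.4°.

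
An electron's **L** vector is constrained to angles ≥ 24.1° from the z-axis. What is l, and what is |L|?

l = 5, |L| = √30 ℏ ≈ 5.477ℏ

cos θ_min = l/√(l(l+1)) = √(l/(l+1)), so l/(l+1) = cos²(24.1°) = 0.8333.
Solving: l = 5.
Then |L| = ℏ√(5·6) = √30 ℏ.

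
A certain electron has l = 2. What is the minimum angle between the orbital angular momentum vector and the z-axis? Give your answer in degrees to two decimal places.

|L| = ℏ√(l(l+1)) = √6 ℏ.
The smallest angle corresponds to the largest L_z, i.e. m_l = l = 2, giving L_z = 2ℏ.
cos θ_min = 2/√6, so θ_min ≈ 35.26°.

θ_min ≈ 35.26°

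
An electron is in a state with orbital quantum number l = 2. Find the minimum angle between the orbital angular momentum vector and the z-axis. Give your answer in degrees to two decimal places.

|L| = ℏ√(l(l+1)) = √6 ℏ.
The smallest angle corresponds to the largest L_z, i.e. m_l = l = 2, giving L_z = 2ℏ.
cos θ_min = 2/√6, so θ_min ≈ 35.26°.

θ_min ≈ 35.26°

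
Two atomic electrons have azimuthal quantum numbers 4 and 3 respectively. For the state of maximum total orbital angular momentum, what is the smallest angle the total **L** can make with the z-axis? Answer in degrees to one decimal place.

θ_min ≈ 20.7°

By the triangle rule, |l₁ − l₂| ≤ L ≤ l₁ + l₂.
Allowed values: L = 1, 2, 3, 4, 5, 6, 7.
The maximum is L = 7, with |L_tot| = ℏ√(7·8) = 2√14 ℏ.
The minimum angle with z is arccos(7/√56) ≈ 20.7°.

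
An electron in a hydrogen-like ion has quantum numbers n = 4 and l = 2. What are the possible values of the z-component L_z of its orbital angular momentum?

L_z = m_l ℏ with m_l ranging from −l to +l in integer steps.
For l = 2: m_l ∈ {-2, -1, 0, 1, 2}.

L_z ∈ {−2ℏ, −ℏ, 0, ℏ, 2ℏ}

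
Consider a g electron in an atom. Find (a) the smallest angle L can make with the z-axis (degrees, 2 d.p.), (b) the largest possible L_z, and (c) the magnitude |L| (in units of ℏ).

For a g orbital, l = 4.
cos θ_min = 4/√20, so θ_min ≈ 26.57°.
L_z,max = lℏ = 4ℏ.
|L| = ℏ√(4·5) = 2√5 ℏ ≈ 4.472ℏ.

θ_min ≈ 26.57°; L_z,max = 4ℏ; |L| = 2√5 ℏ ≈ 4.472ℏ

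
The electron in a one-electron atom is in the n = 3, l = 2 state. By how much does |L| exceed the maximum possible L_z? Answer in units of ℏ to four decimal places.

|L| = √6 ℏ ≈ 2.4495ℏ, while L_z,max = lℏ = 2ℏ.
The difference is (√6 − 2)ℏ ≈ 0.4495ℏ.

|L| − L_z,max ≈ 0.4495ℏ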